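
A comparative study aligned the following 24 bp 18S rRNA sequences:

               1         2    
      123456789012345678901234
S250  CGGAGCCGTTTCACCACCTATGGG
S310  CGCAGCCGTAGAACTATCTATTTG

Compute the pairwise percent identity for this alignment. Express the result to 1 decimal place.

66.7%

Mismatches occur at site 3 (G/C), site 10 (T/A), site 11 (T/G), site 12 (C/A), site 15 (C/T), site 17 (C/T), site 22 (G/T), site 23 (G/T).
16 of the 24 sites match, so the percent identity is 16/24 × 100 = 66.7%.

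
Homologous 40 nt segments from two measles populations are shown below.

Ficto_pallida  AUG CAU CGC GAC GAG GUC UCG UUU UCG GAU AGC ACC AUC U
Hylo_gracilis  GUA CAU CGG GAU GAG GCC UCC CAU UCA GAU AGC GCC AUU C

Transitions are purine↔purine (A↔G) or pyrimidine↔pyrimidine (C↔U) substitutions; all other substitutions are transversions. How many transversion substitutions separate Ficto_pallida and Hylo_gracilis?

3

Mismatches occur at site 1 (A↔G, transition), site 3 (G↔A, transition), site 9 (C↔G, transversion), site 12 (C↔U, transition), site 17 (U↔C, transition), site 21 (G↔C, transversion), site 22 (U↔C, transition), site 23 (U↔A, transversion), site 27 (G↔A, transition), site 34 (A↔G, transition), site 39 (C↔U, transition), site 40 (U↔C, transition).
Of the 12 differences, 9 transitions and 3 transversions, so the answer is 3.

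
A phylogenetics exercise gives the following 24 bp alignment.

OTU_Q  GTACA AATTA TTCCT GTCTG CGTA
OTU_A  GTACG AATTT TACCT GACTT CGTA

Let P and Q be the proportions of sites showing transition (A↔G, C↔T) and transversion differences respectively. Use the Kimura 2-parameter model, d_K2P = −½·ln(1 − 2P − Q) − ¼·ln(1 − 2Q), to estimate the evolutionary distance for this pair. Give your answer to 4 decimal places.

The sequences differ at positions 5 (A/G, transition), 10 (A/T, transversion), 12 (T/A, transversion), 17 (T/A, transversion), 20 (G/T, transversion).
Of the 5 differences, 1 transition and 4 transversions over 24 sites: P = 1/24 = 0.041667, Q = 4/24 = 0.166667.
d = −0.5·ln(0.749999) − 0.25·ln(0.666666) = −0.5·(-0.287683) − 0.25·(-0.405466) = 0.2452.

0.2452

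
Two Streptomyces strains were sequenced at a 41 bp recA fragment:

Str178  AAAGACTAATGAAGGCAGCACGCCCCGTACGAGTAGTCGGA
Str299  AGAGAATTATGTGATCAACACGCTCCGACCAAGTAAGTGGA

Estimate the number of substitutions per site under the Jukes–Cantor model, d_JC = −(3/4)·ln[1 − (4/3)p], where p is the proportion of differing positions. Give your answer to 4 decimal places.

Mismatches occur at site 2 (A→G), site 6 (C→A), site 8 (A→T), site 12 (A→T), site 13 (A→G), site 14 (G→A), site 15 (G→T), site 18 (G→A), site 24 (C→T), site 28 (T→A), site 29 (A→C), site 31 (G→A), site 36 (G→A), site 37 (T→G), site 38 (C→T).
p = 15/41 = 0.365854.
d = −0.75 · ln(1 − (4/3)·0.365854) = −0.75 · ln(0.512195) = −0.75 · (-0.669050) = 0.5018.

0.5018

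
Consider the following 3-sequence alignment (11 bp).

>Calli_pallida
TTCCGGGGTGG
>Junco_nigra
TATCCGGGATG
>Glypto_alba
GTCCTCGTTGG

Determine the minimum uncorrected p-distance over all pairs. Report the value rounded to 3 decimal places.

Pairwise Hamming distances:
  Calli_pallida vs Junco_nigra: 5
  Calli_pallida vs Glypto_alba: 4
  Junco_nigra vs Glypto_alba: 8
The smallest is 4 mismatches, between Calli_pallida and Glypto_alba; p = 4/11 = 0.364.

0.364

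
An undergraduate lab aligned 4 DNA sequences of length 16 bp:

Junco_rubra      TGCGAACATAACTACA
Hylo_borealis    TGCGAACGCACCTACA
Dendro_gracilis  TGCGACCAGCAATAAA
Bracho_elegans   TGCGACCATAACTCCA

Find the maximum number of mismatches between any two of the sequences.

7

Pairwise Hamming distances:
  Junco_rubra vs Hylo_borealis: 3
  Junco_rubra vs Dendro_gracilis: 5
  Junco_rubra vs Bracho_elegans: 2
  Hylo_borealis vs Dendro_gracilis: 7
  Hylo_borealis vs Bracho_elegans: 5
  Dendro_gracilis vs Bracho_elegans: 5
The largest is 7, between Hylo_borealis and Dendro_gracilis.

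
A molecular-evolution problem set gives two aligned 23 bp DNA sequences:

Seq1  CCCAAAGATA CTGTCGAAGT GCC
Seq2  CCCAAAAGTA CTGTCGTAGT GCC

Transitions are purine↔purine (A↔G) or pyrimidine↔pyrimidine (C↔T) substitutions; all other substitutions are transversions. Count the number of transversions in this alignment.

Differing sites — 7:G/A (Ti); 8:A/G (Ti); 17:A/T (Tv).
Of the 3 differences, 2 transitions and 1 transversion, so the answer is 1.

1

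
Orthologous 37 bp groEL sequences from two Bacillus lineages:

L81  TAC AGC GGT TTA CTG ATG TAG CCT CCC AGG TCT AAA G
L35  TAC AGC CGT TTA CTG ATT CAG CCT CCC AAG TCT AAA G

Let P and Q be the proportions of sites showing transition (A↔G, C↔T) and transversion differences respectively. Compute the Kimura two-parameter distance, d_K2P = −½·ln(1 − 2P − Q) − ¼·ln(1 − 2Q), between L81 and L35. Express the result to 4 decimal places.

The sequences differ at positions 7 (G/C, transversion), 18 (G/T, transversion), 19 (T/C, transition), 29 (G/A, transition).
Of the 4 differences, 2 transitions and 2 transversions over 37 sites: P = 2/37 = 0.054054, Q = 2/37 = 0.054054.
d = −0.5·ln(0.837838) − 0.25·ln(0.891892) = −0.5·(-0.176931) − 0.25·(-0.114410) = 0.1171.

0.1171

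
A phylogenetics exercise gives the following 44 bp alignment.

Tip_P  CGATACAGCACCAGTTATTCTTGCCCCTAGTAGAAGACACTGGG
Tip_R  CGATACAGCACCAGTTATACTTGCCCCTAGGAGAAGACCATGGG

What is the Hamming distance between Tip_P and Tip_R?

Differing sites — 19:T/A; 31:T/G; 39:A/C; 40:C/A.
That gives 4 mismatches out of 44 aligned sites, so the Hamming distance is 4.

4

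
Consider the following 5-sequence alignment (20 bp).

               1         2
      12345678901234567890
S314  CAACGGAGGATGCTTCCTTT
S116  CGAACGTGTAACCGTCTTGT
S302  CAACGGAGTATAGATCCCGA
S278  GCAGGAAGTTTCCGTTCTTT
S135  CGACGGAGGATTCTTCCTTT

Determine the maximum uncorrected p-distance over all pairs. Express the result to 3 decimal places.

Pairwise Hamming distances:
  S314 vs S116: 10
  S314 vs S302: 7
  S314 vs S278: 9
  S314 vs S135: 2
  S116 vs S302: 11
  S116 vs S278: 11
  S116 vs S135: 9
  S302 vs S278: 12
  S302 vs S135: 8
  S278 vs S135: 9
The largest is 12 mismatches, between S302 and S278; p = 12/20 = 0.600.

0.600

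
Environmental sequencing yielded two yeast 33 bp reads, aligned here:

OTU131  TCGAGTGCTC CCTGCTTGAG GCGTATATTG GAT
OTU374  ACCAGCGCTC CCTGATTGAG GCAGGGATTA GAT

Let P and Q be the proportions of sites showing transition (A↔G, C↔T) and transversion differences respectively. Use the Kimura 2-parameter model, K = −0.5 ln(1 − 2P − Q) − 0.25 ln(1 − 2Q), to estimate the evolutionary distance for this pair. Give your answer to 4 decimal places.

0.3406

The sequences differ at positions 1 (T/A, transversion), 3 (G/C, transversion), 6 (T/C, transition), 15 (C/A, transversion), 23 (G/A, transition), 24 (T/G, transversion), 25 (A/G, transition), 26 (T/G, transversion), 30 (G/A, transition).
Of the 9 differences, 4 transitions and 5 transversions over 33 sites: P = 4/33 = 0.121212, Q = 5/33 = 0.151515.
d = −0.5·ln(0.606061) − 0.25·ln(0.696970) = −0.5·(-0.500775) − 0.25·(-0.361013) = 0.3406.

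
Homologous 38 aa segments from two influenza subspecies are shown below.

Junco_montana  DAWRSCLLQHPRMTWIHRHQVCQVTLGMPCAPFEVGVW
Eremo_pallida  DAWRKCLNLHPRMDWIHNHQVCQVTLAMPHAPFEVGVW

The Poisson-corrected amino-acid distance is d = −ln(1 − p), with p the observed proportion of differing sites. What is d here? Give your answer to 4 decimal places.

0.2036

Differing sites — 5:S/K; 8:L/N; 9:Q/L; 14:T/D; 18:R/N; 27:G/A; 30:C/H.
p = 7/38 = 0.184211.
d = −ln(1 − 0.184211) = −ln(0.815789) = 0.2036.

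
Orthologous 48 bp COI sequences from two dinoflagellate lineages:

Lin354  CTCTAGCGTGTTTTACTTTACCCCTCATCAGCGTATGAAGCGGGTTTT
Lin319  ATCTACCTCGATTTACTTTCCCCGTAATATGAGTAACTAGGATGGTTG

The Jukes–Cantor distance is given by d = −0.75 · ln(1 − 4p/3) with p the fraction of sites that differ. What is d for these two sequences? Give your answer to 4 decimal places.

Mismatches occur at site 1 (C→A), site 6 (G→C), site 8 (G→T), site 9 (T→C), site 11 (T→A), site 20 (A→C), site 24 (C→G), site 26 (C→A), site 29 (C→A), site 30 (A→T), site 32 (C→A), site 36 (T→A), site 37 (G→C), site 38 (A→T), site 41 (C→G), site 42 (G→A), site 43 (G→T), site 45 (T→G), site 48 (T→G).
p = 19/48 = 0.395833.
d = −0.75 · ln(1 − (4/3)·0.395833) = −0.75 · ln(0.472223) = −0.75 · (-0.750304) = 0.5627.

0.5627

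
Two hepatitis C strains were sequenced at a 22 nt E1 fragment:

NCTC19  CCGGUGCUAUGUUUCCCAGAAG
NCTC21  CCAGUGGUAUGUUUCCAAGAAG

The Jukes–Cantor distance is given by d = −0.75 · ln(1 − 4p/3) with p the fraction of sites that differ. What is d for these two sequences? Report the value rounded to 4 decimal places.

0.1505

The sequences differ at positions 3 (G/A), 7 (C/G), 17 (C/A).
p = 3/22 = 0.136364.
d = −0.75 · ln(1 − (4/3)·0.136364) = −0.75 · ln(0.818181) = −0.75 · (-0.200672) = 0.1505.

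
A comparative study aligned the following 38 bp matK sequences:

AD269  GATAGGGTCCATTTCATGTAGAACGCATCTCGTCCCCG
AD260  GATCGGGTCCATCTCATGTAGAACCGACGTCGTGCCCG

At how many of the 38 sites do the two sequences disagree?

Mismatches occur at site 4 (A→C), site 13 (T→C), site 25 (G→C), site 26 (C→G), site 28 (T→C), site 29 (C→G), site 34 (C→G).
That gives 7 mismatches out of 38 aligned sites, so the Hamming distance is 7.

7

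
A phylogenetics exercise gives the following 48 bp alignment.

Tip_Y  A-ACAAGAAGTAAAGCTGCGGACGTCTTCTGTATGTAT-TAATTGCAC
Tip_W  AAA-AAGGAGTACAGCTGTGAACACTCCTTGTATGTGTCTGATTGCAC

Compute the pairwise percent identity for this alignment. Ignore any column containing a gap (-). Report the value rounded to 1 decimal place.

Excluding the 3 gap columns leaves 45 comparable sites.
Differing sites — 8:A/G; 13:A/C; 19:C/T; 21:G/A; 24:G/A; 25:T/C; 26:C/T; 27:T/C; 28:T/C; 29:C/T; 37:A/G; 41:A/G.
33 of the 45 comparable sites match, so the percent identity is 33/45 × 100 = 73.3%.

73.3%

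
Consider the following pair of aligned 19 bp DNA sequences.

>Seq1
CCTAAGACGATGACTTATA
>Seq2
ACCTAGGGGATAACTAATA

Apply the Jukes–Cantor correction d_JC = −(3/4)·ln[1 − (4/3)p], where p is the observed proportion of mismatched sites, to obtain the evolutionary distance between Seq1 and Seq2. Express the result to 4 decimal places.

Differing sites — 1:C/A; 3:T/C; 4:A/T; 7:A/G; 8:C/G; 12:G/A; 16:T/A.
p = 7/19 = 0.368421.
d = −0.75 · ln(1 − (4/3)·0.368421) = −0.75 · ln(0.508772) = −0.75 · (-0.675755) = 0.5068.

0.5068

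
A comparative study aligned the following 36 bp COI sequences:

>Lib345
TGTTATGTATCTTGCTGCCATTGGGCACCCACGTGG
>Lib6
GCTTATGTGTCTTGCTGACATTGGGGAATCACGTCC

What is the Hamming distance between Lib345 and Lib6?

Mismatches occur at site 1 (T/G), site 2 (G/C), site 9 (A/G), site 18 (C/A), site 26 (C/G), site 28 (C/A), site 29 (C/T), site 35 (G/C), site 36 (G/C).
That gives 9 mismatches out of 36 aligned sites, so the Hamming distance is 9.

9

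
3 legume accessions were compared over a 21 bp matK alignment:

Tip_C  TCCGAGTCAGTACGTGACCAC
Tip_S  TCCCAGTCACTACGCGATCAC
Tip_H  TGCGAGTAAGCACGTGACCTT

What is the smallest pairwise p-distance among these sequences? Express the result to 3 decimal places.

0.190

Pairwise Hamming distances:
  Tip_C vs Tip_S: 4
  Tip_C vs Tip_H: 5
  Tip_S vs Tip_H: 9
The smallest is 4 mismatches, between Tip_C and Tip_S; p = 4/21 = 0.190.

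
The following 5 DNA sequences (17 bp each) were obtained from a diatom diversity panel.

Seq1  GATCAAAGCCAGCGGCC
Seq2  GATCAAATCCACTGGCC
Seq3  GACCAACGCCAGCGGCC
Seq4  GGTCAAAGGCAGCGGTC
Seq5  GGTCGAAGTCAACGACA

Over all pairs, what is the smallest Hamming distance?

Pairwise Hamming distances:
  Seq1 vs Seq2: 3
  Seq1 vs Seq3: 2
  Seq1 vs Seq4: 3
  Seq1 vs Seq5: 6
  Seq2 vs Seq3: 5
  Seq2 vs Seq4: 6
  Seq2 vs Seq5: 8
  Seq3 vs Seq4: 5
  Seq3 vs Seq5: 8
  Seq4 vs Seq5: 6
The smallest is 2, between Seq1 and Seq3.

2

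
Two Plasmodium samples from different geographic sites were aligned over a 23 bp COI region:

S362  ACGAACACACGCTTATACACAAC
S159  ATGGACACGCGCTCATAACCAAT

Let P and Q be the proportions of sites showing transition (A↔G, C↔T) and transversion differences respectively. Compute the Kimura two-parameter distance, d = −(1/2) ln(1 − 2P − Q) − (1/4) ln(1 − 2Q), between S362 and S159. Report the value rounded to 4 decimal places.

0.4166

Differing sites — 2:C/T (Ti); 4:A/G (Ti); 9:A/G (Ti); 14:T/C (Ti); 18:C/A (Tv); 19:A/C (Tv); 23:C/T (Ti).
Of the 7 differences, 5 transitions and 2 transversions over 23 sites: P = 5/23 = 0.217391, Q = 2/23 = 0.086957.
d = −0.5·ln(0.478261) − 0.25·ln(0.826086) = −0.5·(-0.737599) − 0.25·(-0.191056) = 0.4166.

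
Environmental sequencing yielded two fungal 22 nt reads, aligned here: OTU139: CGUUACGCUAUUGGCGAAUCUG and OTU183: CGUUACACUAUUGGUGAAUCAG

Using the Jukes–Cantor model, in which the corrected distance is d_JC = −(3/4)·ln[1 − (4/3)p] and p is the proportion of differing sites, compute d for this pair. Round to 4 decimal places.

0.1505

Mismatches occur at site 7 (G↔A), site 15 (C↔U), site 21 (U↔A).
p = 3/22 = 0.136364.
d = −0.75 · ln(1 − (4/3)·0.136364) = −0.75 · ln(0.818181) = −0.75 · (-0.200672) = 0.1505.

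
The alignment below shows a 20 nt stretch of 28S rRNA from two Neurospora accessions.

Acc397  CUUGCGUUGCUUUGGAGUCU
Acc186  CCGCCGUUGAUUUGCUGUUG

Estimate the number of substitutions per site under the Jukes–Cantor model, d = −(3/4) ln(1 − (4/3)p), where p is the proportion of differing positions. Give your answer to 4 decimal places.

0.5716

Differing sites — 2:U/C; 3:U/G; 4:G/C; 10:C/A; 15:G/C; 16:A/U; 19:C/U; 20:U/G.
p = 8/20 = 0.400000.
d = −0.75 · ln(1 − (4/3)·0.400000) = −0.75 · ln(0.466667) = −0.75 · (-0.762139) = 0.5716.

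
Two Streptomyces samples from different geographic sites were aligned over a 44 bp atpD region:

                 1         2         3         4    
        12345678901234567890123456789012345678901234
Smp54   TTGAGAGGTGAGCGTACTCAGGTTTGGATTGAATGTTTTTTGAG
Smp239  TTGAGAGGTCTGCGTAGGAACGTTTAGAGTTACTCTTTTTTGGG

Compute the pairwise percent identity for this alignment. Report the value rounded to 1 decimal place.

72.7%

The sequences differ at positions 10 (G/C), 11 (A/T), 17 (C/G), 18 (T/G), 19 (C/A), 21 (G/C), 26 (G/A), 29 (T/G), 31 (G/T), 33 (A/C), 35 (G/C), 43 (A/G).
32 of the 44 sites match, so the percent identity is 32/44 × 100 = 72.7%.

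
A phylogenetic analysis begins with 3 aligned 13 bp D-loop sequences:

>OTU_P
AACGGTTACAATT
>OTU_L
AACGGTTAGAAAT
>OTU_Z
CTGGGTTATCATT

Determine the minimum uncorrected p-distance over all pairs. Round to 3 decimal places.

0.154

Pairwise Hamming distances:
  OTU_P vs OTU_L: 2
  OTU_P vs OTU_Z: 5
  OTU_L vs OTU_Z: 6
The smallest is 2 mismatches, between OTU_P and OTU_L; p = 2/13 = 0.154.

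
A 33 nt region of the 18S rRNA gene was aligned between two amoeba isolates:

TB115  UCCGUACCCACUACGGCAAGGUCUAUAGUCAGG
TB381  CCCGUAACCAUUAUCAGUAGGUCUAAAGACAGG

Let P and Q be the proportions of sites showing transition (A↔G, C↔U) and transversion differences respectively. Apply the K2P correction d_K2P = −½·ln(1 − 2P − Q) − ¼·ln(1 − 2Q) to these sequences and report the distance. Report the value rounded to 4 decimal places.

Mismatches occur at site 1 (U/C, transition), site 7 (C/A, transversion), site 11 (C/U, transition), site 14 (C/U, transition), site 15 (G/C, transversion), site 16 (G/A, transition), site 17 (C/G, transversion), site 18 (A/U, transversion), site 26 (U/A, transversion), site 29 (U/A, transversion).
Of the 10 differences, 4 transitions and 6 transversions over 33 sites: P = 4/33 = 0.121212, Q = 6/33 = 0.181818.
d = −0.5·ln(0.575758) − 0.25·ln(0.636364) = −0.5·(-0.552068) − 0.25·(-0.451985) = 0.3890.

0.3890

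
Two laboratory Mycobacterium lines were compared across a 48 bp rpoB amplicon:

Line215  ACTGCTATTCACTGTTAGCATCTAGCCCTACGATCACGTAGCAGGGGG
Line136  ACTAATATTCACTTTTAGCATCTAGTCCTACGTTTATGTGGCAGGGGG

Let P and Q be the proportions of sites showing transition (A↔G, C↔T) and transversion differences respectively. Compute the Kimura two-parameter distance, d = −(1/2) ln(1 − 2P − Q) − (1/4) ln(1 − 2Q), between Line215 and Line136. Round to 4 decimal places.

Mismatches occur at site 4 (G↔A, transition), site 5 (C↔A, transversion), site 14 (G↔T, transversion), site 26 (C↔T, transition), site 33 (A↔T, transversion), site 35 (C↔T, transition), site 37 (C↔T, transition), site 40 (A↔G, transition).
Of the 8 differences, 5 transitions and 3 transversions over 48 sites: P = 5/48 = 0.104167, Q = 3/48 = 0.062500.
d = −0.5·ln(0.729166) − 0.25·ln(0.875000) = −0.5·(-0.315854) − 0.25·(-0.133531) = 0.1913.

0.1913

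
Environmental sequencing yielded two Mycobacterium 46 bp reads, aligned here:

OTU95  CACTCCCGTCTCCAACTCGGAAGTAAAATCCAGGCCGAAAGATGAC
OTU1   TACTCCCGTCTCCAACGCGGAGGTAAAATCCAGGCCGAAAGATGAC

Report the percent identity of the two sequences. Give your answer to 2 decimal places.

93.48%

Mismatches occur at site 1 (C→T), site 17 (T→G), site 22 (A→G).
43 of the 46 sites match, so the percent identity is 43/46 × 100 = 93.48%.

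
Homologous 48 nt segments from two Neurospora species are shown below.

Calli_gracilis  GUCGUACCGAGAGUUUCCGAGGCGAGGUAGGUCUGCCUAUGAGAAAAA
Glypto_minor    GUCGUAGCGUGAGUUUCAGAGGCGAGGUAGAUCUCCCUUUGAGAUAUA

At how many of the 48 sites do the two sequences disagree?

Mismatches occur at site 7 (C/G), site 10 (A/U), site 18 (C/A), site 31 (G/A), site 35 (G/C), site 39 (A/U), site 45 (A/U), site 47 (A/U).
That gives 8 mismatches out of 48 aligned sites, so the Hamming distance is 8.

8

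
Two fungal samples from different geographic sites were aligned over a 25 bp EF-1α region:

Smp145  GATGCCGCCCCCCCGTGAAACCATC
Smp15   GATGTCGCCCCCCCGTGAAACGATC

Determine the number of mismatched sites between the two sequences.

2

The sequences differ at positions 5 (C/T), 22 (C/G).
That gives 2 mismatches out of 25 aligned sites, so the Hamming distance is 2.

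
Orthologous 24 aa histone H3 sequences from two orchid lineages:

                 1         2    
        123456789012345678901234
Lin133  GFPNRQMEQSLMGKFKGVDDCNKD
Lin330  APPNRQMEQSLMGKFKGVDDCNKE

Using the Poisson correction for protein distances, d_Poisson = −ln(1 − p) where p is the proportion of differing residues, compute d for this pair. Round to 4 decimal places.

The sequences differ at positions 1 (G/A), 2 (F/P), 24 (D/E).
p = 3/24 = 0.125000.
d = −ln(1 − 0.125000) = −ln(0.875000) = 0.1335.

0.1335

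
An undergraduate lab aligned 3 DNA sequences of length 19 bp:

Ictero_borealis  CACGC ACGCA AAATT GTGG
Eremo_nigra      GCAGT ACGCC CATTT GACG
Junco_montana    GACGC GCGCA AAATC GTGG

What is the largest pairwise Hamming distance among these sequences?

10

Pairwise Hamming distances:
  Ictero_borealis vs Eremo_nigra: 9
  Ictero_borealis vs Junco_montana: 3
  Eremo_nigra vs Junco_montana: 10
The largest is 10, between Eremo_nigra and Junco_montana.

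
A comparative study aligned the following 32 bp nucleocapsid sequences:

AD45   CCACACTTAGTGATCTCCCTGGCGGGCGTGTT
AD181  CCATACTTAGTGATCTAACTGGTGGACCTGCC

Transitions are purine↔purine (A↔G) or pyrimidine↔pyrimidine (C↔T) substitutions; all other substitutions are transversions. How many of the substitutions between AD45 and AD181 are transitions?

5

Differing sites — 4:C/T (Ti); 17:C/A (Tv); 18:C/A (Tv); 23:C/T (Ti); 26:G/A (Ti); 28:G/C (Tv); 31:T/C (Ti); 32:T/C (Ti).
Of the 8 differences, 5 transitions and 3 transversions, so the answer is 5.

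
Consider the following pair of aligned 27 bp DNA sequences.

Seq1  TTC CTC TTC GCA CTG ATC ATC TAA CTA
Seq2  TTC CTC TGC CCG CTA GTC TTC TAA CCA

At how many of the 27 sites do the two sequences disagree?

7

The sequences differ at positions 8 (T/G), 10 (G/C), 12 (A/G), 15 (G/A), 16 (A/G), 19 (A/T), 26 (T/C).
That gives 7 mismatches out of 27 aligned sites, so the Hamming distance is 7.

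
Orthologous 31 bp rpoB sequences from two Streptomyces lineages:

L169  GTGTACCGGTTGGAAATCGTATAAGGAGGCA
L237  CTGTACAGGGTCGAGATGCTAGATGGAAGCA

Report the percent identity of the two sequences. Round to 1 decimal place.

67.7%

Differing sites — 1:G/C; 7:C/A; 10:T/G; 12:G/C; 15:A/G; 18:C/G; 19:G/C; 22:T/G; 24:A/T; 28:G/A.
21 of the 31 sites match, so the percent identity is 21/31 × 100 = 67.7%.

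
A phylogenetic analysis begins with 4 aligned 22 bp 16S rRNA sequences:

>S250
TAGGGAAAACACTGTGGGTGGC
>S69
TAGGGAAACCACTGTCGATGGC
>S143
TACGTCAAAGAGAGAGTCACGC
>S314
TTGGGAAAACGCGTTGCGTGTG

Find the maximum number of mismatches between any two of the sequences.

Pairwise Hamming distances:
  S250 vs S69: 3
  S250 vs S143: 11
  S250 vs S314: 7
  S69 vs S143: 13
  S69 vs S314: 10
  S143 vs S314: 16
The largest is 16, between S143 and S314.

16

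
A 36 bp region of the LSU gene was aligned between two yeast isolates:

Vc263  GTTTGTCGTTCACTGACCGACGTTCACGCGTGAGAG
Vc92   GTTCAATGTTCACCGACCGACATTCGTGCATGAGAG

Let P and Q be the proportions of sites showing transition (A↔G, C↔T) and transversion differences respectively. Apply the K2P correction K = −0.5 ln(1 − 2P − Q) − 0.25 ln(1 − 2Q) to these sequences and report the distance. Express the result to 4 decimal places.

0.3338

The sequences differ at positions 4 (T/C, transition), 5 (G/A, transition), 6 (T/A, transversion), 7 (C/T, transition), 14 (T/C, transition), 22 (G/A, transition), 26 (A/G, transition), 27 (C/T, transition), 30 (G/A, transition).
Of the 9 differences, 8 transitions and 1 transversion over 36 sites: P = 8/36 = 0.222222, Q = 1/36 = 0.027778.
d = −0.5·ln(0.527778) − 0.25·ln(0.944444) = −0.5·(-0.639080) − 0.25·(-0.057159) = 0.3338.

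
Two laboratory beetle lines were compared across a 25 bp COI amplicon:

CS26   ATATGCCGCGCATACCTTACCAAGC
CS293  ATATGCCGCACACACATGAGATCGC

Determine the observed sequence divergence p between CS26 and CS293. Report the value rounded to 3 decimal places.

Differing sites — 10:G/A; 13:T/C; 16:C/A; 18:T/G; 20:C/G; 21:C/A; 22:A/T; 23:A/C.
There are 8 differences over 25 sites, so p = 8/25 = 0.320.

0.320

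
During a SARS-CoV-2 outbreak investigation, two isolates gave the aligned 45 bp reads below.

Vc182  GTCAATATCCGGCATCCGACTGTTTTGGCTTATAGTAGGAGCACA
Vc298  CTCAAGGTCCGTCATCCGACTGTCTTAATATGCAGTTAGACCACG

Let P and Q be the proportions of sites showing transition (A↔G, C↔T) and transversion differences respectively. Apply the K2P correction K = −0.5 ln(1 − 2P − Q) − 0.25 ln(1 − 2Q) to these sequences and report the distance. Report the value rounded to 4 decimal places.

0.4586

Mismatches occur at site 1 (G/C, transversion), site 6 (T/G, transversion), site 7 (A/G, transition), site 12 (G/T, transversion), site 24 (T/C, transition), site 27 (G/A, transition), site 28 (G/A, transition), site 29 (C/T, transition), site 30 (T/A, transversion), site 32 (A/G, transition), site 33 (T/C, transition), site 37 (A/T, transversion), site 38 (G/A, transition), site 41 (G/C, transversion), site 45 (A/G, transition).
Of the 15 differences, 9 transitions and 6 transversions over 45 sites: P = 9/45 = 0.200000, Q = 6/45 = 0.133333.
d = −0.5·ln(0.466667) − 0.25·ln(0.733334) = −0.5·(-0.762139) − 0.25·(-0.310154) = 0.4586.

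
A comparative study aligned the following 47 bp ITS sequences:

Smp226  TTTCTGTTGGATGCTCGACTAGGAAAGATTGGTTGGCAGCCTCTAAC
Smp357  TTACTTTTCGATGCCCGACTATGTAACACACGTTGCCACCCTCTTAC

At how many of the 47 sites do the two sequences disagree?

Mismatches occur at site 3 (T↔A), site 6 (G↔T), site 9 (G↔C), site 15 (T↔C), site 22 (G↔T), site 24 (A↔T), site 27 (G↔C), site 29 (T↔C), site 30 (T↔A), site 31 (G↔C), site 36 (G↔C), site 39 (G↔C), site 45 (A↔T).
That gives 13 mismatches out of 47 aligned sites, so the Hamming distance is 13.

13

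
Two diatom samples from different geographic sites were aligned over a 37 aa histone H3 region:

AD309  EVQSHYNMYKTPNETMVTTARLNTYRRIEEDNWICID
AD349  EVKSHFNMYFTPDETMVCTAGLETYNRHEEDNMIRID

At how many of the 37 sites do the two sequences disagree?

11

Mismatches occur at site 3 (Q→K), site 6 (Y→F), site 10 (K→F), site 13 (N→D), site 18 (T→C), site 21 (R→G), site 23 (N→E), site 26 (R→N), site 28 (I→H), site 33 (W→M), site 35 (C→R).
That gives 11 mismatches out of 37 aligned sites, so the Hamming distance is 11.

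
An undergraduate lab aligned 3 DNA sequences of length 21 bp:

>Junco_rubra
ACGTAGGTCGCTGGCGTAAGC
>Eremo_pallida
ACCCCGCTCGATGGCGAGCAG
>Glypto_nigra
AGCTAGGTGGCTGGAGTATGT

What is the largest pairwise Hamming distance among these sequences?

12

Pairwise Hamming distances:
  Junco_rubra vs Eremo_pallida: 10
  Junco_rubra vs Glypto_nigra: 6
  Eremo_pallida vs Glypto_nigra: 12
The largest is 12, between Eremo_pallida and Glypto_nigra.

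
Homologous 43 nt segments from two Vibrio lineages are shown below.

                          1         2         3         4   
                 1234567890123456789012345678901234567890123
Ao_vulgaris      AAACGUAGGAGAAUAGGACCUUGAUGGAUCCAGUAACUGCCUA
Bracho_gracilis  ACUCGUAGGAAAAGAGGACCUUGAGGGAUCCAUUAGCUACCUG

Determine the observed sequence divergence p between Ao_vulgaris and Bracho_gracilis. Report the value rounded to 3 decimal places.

0.209

Mismatches occur at site 2 (A→C), site 3 (A→U), site 11 (G→A), site 14 (U→G), site 25 (U→G), site 33 (G→U), site 36 (A→G), site 39 (G→A), site 43 (A→G).
There are 9 differences over 43 sites, so p = 9/43 = 0.209.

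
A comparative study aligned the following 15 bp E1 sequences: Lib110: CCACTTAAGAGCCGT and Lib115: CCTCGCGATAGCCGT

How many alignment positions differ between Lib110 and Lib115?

5

Differing sites — 3:A/T; 5:T/G; 6:T/C; 7:A/G; 9:G/T.
That gives 5 mismatches out of 15 aligned sites, so the Hamming distance is 5.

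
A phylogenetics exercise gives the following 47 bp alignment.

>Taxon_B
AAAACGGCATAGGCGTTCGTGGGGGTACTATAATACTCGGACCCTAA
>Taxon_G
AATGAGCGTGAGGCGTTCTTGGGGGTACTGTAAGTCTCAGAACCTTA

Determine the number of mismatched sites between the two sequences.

14

Mismatches occur at site 3 (A→T), site 4 (A→G), site 5 (C→A), site 7 (G→C), site 8 (C→G), site 9 (A→T), site 10 (T→G), site 19 (G→T), site 30 (A→G), site 34 (T→G), site 35 (A→T), site 39 (G→A), site 42 (C→A), site 46 (A→T).
That gives 14 mismatches out of 47 aligned sites, so the Hamming distance is 14.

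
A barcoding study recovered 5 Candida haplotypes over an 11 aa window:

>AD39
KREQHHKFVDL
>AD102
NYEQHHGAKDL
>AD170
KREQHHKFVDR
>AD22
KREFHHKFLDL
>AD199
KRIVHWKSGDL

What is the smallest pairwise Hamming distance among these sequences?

Pairwise Hamming distances:
  AD39 vs AD102: 5
  AD39 vs AD170: 1
  AD39 vs AD22: 2
  AD39 vs AD199: 5
  AD102 vs AD170: 6
  AD102 vs AD22: 6
  AD102 vs AD199: 8
  AD170 vs AD22: 3
  AD170 vs AD199: 6
  AD22 vs AD199: 5
The smallest is 1, between AD39 and AD170.

1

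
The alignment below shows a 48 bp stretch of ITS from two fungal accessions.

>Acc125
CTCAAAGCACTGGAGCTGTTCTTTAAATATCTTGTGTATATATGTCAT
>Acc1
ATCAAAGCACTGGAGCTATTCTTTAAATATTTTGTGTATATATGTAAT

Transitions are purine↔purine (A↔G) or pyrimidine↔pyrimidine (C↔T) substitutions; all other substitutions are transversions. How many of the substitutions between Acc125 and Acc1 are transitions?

The sequences differ at positions 1 (C/A, transversion), 18 (G/A, transition), 31 (C/T, transition), 46 (C/A, transversion).
Of the 4 differences, 2 transitions and 2 transversions, so the answer is 2.

2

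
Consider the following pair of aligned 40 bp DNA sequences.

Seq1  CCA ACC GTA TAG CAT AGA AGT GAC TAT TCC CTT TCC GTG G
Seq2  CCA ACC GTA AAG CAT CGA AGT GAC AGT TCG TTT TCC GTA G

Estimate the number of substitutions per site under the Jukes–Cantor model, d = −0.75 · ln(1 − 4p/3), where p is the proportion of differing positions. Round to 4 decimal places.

0.1993

Differing sites — 10:T/A; 16:A/C; 25:T/A; 26:A/G; 30:C/G; 31:C/T; 39:G/A.
p = 7/40 = 0.175000.
d = −0.75 · ln(1 − (4/3)·0.175000) = −0.75 · ln(0.766667) = −0.75 · (-0.265703) = 0.1993.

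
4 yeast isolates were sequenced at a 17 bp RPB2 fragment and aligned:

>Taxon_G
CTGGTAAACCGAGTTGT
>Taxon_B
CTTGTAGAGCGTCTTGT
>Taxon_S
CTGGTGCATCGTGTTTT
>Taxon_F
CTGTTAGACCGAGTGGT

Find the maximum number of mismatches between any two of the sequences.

Pairwise Hamming distances:
  Taxon_G vs Taxon_B: 5
  Taxon_G vs Taxon_S: 5
  Taxon_G vs Taxon_F: 3
  Taxon_B vs Taxon_S: 6
  Taxon_B vs Taxon_F: 6
  Taxon_S vs Taxon_F: 7
The largest is 7, between Taxon_S and Taxon_F.

7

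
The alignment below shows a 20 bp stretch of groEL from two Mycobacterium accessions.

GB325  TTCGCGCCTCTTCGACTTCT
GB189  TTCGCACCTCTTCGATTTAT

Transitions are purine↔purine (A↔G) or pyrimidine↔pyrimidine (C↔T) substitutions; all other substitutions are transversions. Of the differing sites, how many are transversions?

1

The sequences differ at positions 6 (G/A, transition), 16 (C/T, transition), 19 (C/A, transversion).
Of the 3 differences, 2 transitions and 1 transversion, so the answer is 1.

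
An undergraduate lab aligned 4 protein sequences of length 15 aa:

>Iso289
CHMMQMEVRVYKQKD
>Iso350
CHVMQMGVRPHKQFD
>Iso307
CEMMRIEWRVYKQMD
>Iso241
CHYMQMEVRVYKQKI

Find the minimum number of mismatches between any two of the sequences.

Pairwise Hamming distances:
  Iso289 vs Iso350: 5
  Iso289 vs Iso307: 5
  Iso289 vs Iso241: 2
  Iso350 vs Iso307: 9
  Iso350 vs Iso241: 6
  Iso307 vs Iso241: 7
The smallest is 2, between Iso289 and Iso241.

2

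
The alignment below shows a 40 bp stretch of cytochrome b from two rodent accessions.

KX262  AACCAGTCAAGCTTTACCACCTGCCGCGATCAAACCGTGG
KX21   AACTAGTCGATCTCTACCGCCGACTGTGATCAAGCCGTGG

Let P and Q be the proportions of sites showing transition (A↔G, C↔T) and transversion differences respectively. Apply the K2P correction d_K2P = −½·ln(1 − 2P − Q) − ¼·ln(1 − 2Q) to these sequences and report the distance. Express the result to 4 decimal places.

0.3253

Differing sites — 4:C/T (Ti); 9:A/G (Ti); 11:G/T (Tv); 14:T/C (Ti); 19:A/G (Ti); 22:T/G (Tv); 23:G/A (Ti); 25:C/T (Ti); 27:C/T (Ti); 34:A/G (Ti).
Of the 10 differences, 8 transitions and 2 transversions over 40 sites: P = 8/40 = 0.200000, Q = 2/40 = 0.050000.
d = −0.5·ln(0.550000) − 0.25·ln(0.900000) = −0.5·(-0.597837) − 0.25·(-0.105361) = 0.3253.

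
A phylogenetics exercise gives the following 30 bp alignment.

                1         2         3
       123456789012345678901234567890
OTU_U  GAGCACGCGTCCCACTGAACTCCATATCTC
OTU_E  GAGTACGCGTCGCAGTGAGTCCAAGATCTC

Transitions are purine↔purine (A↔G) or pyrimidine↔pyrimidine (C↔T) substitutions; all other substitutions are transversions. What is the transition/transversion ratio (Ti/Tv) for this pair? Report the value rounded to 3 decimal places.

The sequences differ at positions 4 (C/T, transition), 12 (C/G, transversion), 15 (C/G, transversion), 19 (A/G, transition), 20 (C/T, transition), 21 (T/C, transition), 23 (C/A, transversion), 25 (T/G, transversion).
Of the 8 differences, 4 transitions and 4 transversions, so Ti/Tv = 4/4 = 1.000.

1.000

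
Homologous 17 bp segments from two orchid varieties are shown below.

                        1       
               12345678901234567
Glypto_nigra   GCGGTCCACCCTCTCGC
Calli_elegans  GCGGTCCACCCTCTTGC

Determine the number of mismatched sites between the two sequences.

The sequences differ at position 15 (C/T).
That gives 1 mismatch out of 17 aligned sites, so the Hamming distance is 1.

1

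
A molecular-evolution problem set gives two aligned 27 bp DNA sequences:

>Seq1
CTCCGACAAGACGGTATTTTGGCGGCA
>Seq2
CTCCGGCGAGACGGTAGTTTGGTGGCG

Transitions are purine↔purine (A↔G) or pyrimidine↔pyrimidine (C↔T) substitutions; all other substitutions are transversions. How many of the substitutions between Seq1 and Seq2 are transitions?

Differing sites — 6:A/G (Ti); 8:A/G (Ti); 17:T/G (Tv); 23:C/T (Ti); 27:A/G (Ti).
Of the 5 differences, 4 transitions and 1 transversion, so the answer is 4.

4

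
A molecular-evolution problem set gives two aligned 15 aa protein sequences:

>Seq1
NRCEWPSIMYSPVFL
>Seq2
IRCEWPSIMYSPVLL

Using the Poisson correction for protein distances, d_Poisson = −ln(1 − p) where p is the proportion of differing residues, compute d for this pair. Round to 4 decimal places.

Differing sites — 1:N/I; 14:F/L.
p = 2/15 = 0.133333.
d = −ln(1 − 0.133333) = −ln(0.866667) = 0.1431.

0.1431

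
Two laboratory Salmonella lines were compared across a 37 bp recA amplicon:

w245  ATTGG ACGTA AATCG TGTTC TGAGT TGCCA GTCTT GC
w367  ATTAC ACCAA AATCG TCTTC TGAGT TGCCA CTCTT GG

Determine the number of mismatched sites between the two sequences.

Differing sites — 4:G/A; 5:G/C; 8:G/C; 9:T/A; 17:G/C; 31:G/C; 37:C/G.
That gives 7 mismatches out of 37 aligned sites, so the Hamming distance is 7.

7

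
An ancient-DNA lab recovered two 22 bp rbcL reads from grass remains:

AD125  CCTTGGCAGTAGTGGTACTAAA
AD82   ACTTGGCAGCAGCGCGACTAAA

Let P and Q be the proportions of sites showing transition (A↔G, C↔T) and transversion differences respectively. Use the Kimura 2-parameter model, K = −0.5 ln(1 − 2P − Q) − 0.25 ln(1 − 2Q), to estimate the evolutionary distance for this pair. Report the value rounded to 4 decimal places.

Differing sites — 1:C/A (Tv); 10:T/C (Ti); 13:T/C (Ti); 15:G/C (Tv); 16:T/G (Tv).
Of the 5 differences, 2 transitions and 3 transversions over 22 sites: P = 2/22 = 0.090909, Q = 3/22 = 0.136364.
d = −0.5·ln(0.681818) − 0.25·ln(0.727272) = −0.5·(-0.382993) − 0.25·(-0.318455) = 0.2711.

0.2711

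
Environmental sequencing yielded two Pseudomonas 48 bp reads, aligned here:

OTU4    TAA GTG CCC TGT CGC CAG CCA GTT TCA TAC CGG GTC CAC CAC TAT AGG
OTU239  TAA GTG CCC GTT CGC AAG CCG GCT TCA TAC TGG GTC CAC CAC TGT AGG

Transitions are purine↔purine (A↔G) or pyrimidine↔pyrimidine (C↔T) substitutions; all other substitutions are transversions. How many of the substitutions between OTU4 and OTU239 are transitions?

Mismatches occur at site 10 (T↔G, transversion), site 11 (G↔T, transversion), site 16 (C↔A, transversion), site 21 (A↔G, transition), site 23 (T↔C, transition), site 31 (C↔T, transition), site 44 (A↔G, transition).
Of the 7 differences, 4 transitions and 3 transversions, so the answer is 4.

4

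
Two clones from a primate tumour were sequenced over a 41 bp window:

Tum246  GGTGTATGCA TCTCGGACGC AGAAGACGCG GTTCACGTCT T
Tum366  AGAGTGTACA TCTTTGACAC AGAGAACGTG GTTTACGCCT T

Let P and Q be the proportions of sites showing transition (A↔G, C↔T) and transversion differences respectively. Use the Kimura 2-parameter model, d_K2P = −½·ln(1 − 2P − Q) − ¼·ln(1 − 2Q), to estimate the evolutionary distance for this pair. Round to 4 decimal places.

0.4102

The sequences differ at positions 1 (G/A, transition), 3 (T/A, transversion), 6 (A/G, transition), 8 (G/A, transition), 14 (C/T, transition), 15 (G/T, transversion), 19 (G/A, transition), 24 (A/G, transition), 25 (G/A, transition), 29 (C/T, transition), 34 (C/T, transition), 38 (T/C, transition).
Of the 12 differences, 10 transitions and 2 transversions over 41 sites: P = 10/41 = 0.243902, Q = 2/41 = 0.048780.
d = −0.5·ln(0.463416) − 0.25·ln(0.902440) = −0.5·(-0.769130) − 0.25·(-0.102653) = 0.4102.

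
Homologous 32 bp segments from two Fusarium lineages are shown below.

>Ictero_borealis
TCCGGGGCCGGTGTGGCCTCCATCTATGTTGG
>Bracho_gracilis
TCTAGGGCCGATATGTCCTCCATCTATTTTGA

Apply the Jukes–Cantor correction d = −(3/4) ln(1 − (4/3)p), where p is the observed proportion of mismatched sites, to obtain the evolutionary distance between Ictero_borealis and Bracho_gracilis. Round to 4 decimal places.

0.2586

The sequences differ at positions 3 (C/T), 4 (G/A), 11 (G/A), 13 (G/A), 16 (G/T), 28 (G/T), 32 (G/A).
p = 7/32 = 0.218750.
d = −0.75 · ln(1 − (4/3)·0.218750) = −0.75 · ln(0.708333) = −0.75 · (-0.344841) = 0.2586.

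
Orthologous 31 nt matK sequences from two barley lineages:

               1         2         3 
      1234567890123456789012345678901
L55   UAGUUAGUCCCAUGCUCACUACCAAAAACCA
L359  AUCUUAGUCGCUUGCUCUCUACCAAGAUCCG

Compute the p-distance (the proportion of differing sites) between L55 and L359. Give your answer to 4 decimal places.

0.2903

The sequences differ at positions 1 (U/A), 2 (A/U), 3 (G/C), 10 (C/G), 12 (A/U), 18 (A/U), 26 (A/G), 28 (A/U), 31 (A/G).
There are 9 differences over 31 sites, so p = 9/31 = 0.2903.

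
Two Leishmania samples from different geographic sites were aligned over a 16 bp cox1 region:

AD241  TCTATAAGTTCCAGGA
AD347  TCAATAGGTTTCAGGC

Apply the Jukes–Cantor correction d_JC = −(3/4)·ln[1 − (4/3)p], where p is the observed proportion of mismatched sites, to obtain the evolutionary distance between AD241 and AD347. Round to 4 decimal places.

The sequences differ at positions 3 (T/A), 7 (A/G), 11 (C/T), 16 (A/C).
p = 4/16 = 0.250000.
d = −0.75 · ln(1 − (4/3)·0.250000) = −0.75 · ln(0.666667) = −0.75 · (-0.405465) = 0.3041.

0.3041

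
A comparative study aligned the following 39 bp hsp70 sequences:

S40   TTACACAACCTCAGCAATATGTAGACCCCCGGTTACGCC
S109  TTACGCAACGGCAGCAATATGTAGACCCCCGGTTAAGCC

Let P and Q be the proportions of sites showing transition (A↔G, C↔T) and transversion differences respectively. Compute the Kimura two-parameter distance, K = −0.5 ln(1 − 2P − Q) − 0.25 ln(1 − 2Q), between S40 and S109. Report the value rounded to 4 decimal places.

The sequences differ at positions 5 (A/G, transition), 10 (C/G, transversion), 11 (T/G, transversion), 36 (C/A, transversion).
Of the 4 differences, 1 transition and 3 transversions over 39 sites: P = 1/39 = 0.025641, Q = 3/39 = 0.076923.
d = −0.5·ln(0.871795) − 0.25·ln(0.846154) = −0.5·(-0.137201) − 0.25·(-0.167054) = 0.1104.

0.1104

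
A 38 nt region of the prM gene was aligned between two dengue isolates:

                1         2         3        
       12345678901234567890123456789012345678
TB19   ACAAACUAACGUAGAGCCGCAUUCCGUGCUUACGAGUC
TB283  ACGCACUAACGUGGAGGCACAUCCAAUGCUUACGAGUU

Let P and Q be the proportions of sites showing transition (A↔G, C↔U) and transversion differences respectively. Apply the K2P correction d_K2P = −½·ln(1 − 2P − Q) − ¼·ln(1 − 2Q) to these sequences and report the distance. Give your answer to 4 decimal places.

Differing sites — 3:A/G (Ti); 4:A/C (Tv); 13:A/G (Ti); 17:C/G (Tv); 19:G/A (Ti); 23:U/C (Ti); 25:C/A (Tv); 26:G/A (Ti); 38:C/U (Ti).
Of the 9 differences, 6 transitions and 3 transversions over 38 sites: P = 6/38 = 0.157895, Q = 3/38 = 0.078947.
d = −0.5·ln(0.605263) − 0.25·ln(0.842106) = −0.5·(-0.502092) − 0.25·(-0.171849) = 0.2940.

0.2940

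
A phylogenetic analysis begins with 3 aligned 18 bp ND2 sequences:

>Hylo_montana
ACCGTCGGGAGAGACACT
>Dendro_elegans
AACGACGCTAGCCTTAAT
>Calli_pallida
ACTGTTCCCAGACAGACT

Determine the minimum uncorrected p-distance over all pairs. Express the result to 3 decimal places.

0.389

Pairwise Hamming distances:
  Hylo_montana vs Dendro_elegans: 9
  Hylo_montana vs Calli_pallida: 7
  Dendro_elegans vs Calli_pallida: 10
The smallest is 7 mismatches, between Hylo_montana and Calli_pallida; p = 7/18 = 0.389.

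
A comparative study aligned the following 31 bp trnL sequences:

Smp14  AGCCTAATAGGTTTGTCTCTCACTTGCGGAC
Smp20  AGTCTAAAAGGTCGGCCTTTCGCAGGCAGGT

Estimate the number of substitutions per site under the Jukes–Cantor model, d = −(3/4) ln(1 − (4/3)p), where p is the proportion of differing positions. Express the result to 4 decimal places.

0.5445

The sequences differ at positions 3 (C/T), 8 (T/A), 13 (T/C), 14 (T/G), 16 (T/C), 19 (C/T), 22 (A/G), 24 (T/A), 25 (T/G), 28 (G/A), 30 (A/G), 31 (C/T).
p = 12/31 = 0.387097.
d = −0.75 · ln(1 − (4/3)·0.387097) = −0.75 · ln(0.483871) = −0.75 · (-0.725937) = 0.5445.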